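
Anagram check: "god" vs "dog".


Word 1: "god" → sorted: dgo
Word 2: "dog" → sorted: dgo
Same letters? dgo == dgo
Anagram = Yes


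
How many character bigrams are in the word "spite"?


Word: "spite" (length 5)
Number of 2-grams = length - 2 + 1 = 5 - 2 + 1
= 4


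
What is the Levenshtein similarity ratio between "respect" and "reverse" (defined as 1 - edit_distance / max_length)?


Word 1: "respect" (length 7)
Word 2: "reverse" (length 7)
One optimal edit sequence:
  1. keep 'r'
  2. keep 'e'
  3. substitute 's' -> 'v'  (+1)
  4. substitute 'p' -> 'e'  (+1)
  5. substitute 'e' -> 'r'  (+1)
  6. substitute 'c' -> 's'  (+1)
  7. substitute 't' -> 'e'  (+1)
Edit distance = 5
Max length = max(7, 7) = 7
Similarity = 1 - 5/7
= 0.2857


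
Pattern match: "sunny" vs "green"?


Pattern of "sunny": [0, 1, 2, 2, 3]
Pattern of "green": [0, 1, 2, 2, 3]
Patterns match
Same pattern = Yes


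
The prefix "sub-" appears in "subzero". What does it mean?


Prefix: sub-
As in: subzero -> sub- + zero
Meaning = under / below


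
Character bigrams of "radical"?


Word: "radical" (length 7)
Number of bigrams = 7 - 2 + 1 = 6
  Position 0: "ra"
  Position 1: "ad"
  Position 2: "di"
  Position 3: "ic"
  Position 4: "ca"
  Position 5: "al"
Bigrams = "ra", "ad", "di", "ic", "ca", "al"


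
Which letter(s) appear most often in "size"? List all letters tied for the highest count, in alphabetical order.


Word: "size"
Letter counts:
  'e': 1
  'i': 1
  's': 1
  'z': 1
Maximum count = 1
Most frequent = 'e', 'i', 's', 'z' (1 time each)


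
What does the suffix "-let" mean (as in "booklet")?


Suffix: -let
As in: booklet -> book + -let
Meaning = small


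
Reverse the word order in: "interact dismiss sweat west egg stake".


Original: "interact dismiss sweat west egg stake"
Words (1..n): interact | dismiss | sweat | west | egg | stake
Reversed (n..1): stake | egg | west | sweat | dismiss | interact
Result = "stake egg west sweat dismiss interact"


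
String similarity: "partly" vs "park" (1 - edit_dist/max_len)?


Word 1: "partly" (length 6)
Word 2: "park" (length 4)
One optimal edit sequence:
  1. keep 'p'
  2. keep 'a'
  3. keep 'r'
  4. delete 't'  (+1)
  5. delete 'l'  (+1)
  6. substitute 'y' -> 'k'  (+1)
Edit distance = 3
Max length = max(6, 4) = 6
Similarity = 1 - 3/6
= 0.5000


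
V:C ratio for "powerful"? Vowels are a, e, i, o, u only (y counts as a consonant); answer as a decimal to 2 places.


Word: "powerful"
Vowels (a,e,i,o,u): 3
Consonants: 5
Ratio = 3/5
= 0.60


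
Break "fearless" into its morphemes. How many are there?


Word: "fearless"
Morphemes: fear + -less
Each morpheme carries meaning
= 2 morphemes


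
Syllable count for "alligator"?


Word: "alligator"
Syllable breakdown: al / li / ga / tor
Counting: 4 parts
= 4 syllables


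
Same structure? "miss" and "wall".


Pattern of "miss": [0, 1, 2, 2]
Pattern of "wall": [0, 1, 2, 2]
Patterns match
Same pattern = Yes


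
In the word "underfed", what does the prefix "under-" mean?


Prefix: under-
Example: underfed = under- + fed
Meaning = insufficient


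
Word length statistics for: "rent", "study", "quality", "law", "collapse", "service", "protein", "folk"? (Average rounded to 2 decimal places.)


Lengths: "rent"=4, "study"=5, "quality"=7, "law"=3, "collapse"=8, "service"=7, "protein"=7, "folk"=4
Sum = 45, Count = 8
Average = 45/8 = 5.63
= avg=5.63, min=3, max=8


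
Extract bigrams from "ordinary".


Word: "ordinary" (length 8)
Number of bigrams = 8 - 2 + 1 = 7
  Position 0: "or"
  Position 1: "rd"
  Position 2: "di"
  Position 3: "in"
  Position 4: "na"
  Position 5: "ar"
  Position 6: "ry"
Bigrams = "or", "rd", "di", "in", "na", "ar", "ry"


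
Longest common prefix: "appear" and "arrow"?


Word 1: "appear"
Word 2: "arrow"
Comparing from start:
  Pos 0: 'a' == 'a'
  Pos 1: 'p' != 'r' (stop)
LCP = "a" (length 1)


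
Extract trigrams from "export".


Word: "export" (length 6)
Number of trigrams = 6 - 3 + 1 = 4
  Position 0: "exp"
  Position 1: "xpo"
  Position 2: "por"
  Position 3: "ort"
Trigrams = "exp", "xpo", "por", "ort"


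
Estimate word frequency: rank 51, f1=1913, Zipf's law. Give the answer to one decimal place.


Zipf's law: f(r) = f(1) / r
f(1) = 1913
f(51) = 1913 / 51
= 37.5 occurrences


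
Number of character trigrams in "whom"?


Word: "whom" (length 4)
Number of 3-grams = length - 3 + 1 = 4 - 3 + 1
= 2


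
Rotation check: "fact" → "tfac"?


Word: "fact", Candidate: "tfac"
Method: check if candidate is substring of word+word
"factfact" contains "tfac"? Yes
Is rotation = Yes


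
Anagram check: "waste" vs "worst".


Word 1: "waste" → sorted: aestw
Word 2: "worst" → sorted: orstw
Same letters? aestw != orstw
Anagram = No


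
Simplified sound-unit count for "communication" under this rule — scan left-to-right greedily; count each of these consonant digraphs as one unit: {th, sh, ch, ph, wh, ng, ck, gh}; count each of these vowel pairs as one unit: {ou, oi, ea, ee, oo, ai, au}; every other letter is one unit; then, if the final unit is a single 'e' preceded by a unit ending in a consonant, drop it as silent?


Word: "communication" (13 letters)
Left-to-right scan:
  1. 'c' (letter)
  2. 'o' (letter)
  3. 'm' (letter)
  4. 'm' (letter)
  5. 'u' (letter)
  6. 'n' (letter)
  7. 'i' (letter)
  8. 'c' (letter)
  9. 'a' (letter)
  10. 't' (letter)
  11. 'i' (letter)
  12. 'o' (letter)
  13. 'n' (letter)
Units from scan: 13
Sound units = 13 units


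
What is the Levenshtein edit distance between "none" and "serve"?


Word 1: "none" (length 4)
Word 2: "serve" (length 5)
One optimal edit sequence (insert/delete/substitute each cost 1):
  1. insert 's'  (+1)
  2. substitute 'n' -> 'e'  (+1)
  3. substitute 'o' -> 'r'  (+1)
  4. substitute 'n' -> 'v'  (+1)
  5. keep 'e'
Total edit operations: 4
Edit distance = 4


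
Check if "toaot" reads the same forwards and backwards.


Word: "toaot"
Reversed: "toaot"
Forward == Backward? toaot == toaot
Palindrome = Yes


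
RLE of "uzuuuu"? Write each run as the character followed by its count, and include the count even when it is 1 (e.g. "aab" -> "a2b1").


String: "uzuuuu"
Scanning for consecutive runs:
  'u' x 1
  'z' x 1
  'u' x 4
RLE = "u1z1u4"


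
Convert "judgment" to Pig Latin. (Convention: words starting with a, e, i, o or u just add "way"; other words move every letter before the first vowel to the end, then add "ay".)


Word: "judgment"
Starts with consonant(s) → move to end, add 'ay'
Consonant cluster: "j"
Pig Latin = "udgmentjay"


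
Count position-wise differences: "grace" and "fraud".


Comparing character by character (same length = 5):
  Pos 0: 'g' vs 'f' !=
  Pos 1: 'r' vs 'r' =
  Pos 2: 'a' vs 'a' =
  Pos 3: 'c' vs 'u' !=
  Pos 4: 'e' vs 'd' !=
Hamming distance = 3


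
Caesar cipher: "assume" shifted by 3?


Word: "assume"
Shift: 3
Each letter → (letter + shift) mod 26:
  'a' (0) + 3 = 3 → 'd'
  's' (18) + 3 = 21 → 'v'
  's' (18) + 3 = 21 → 'v'
  'u' (20) + 3 = 23 → 'x'
  'm' (12) + 3 = 15 → 'p'
  'e' (4) + 3 = 7 → 'h'
Result = "dvvxph"


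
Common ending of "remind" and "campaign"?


Word 1: "remind"
Word 2: "campaign"
Comparing from end:
  Pos -1: 'd' != 'n' (stop)
LCS = "" (length 0)


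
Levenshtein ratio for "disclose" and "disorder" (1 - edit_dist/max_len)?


Word 1: "disclose" (length 8)
Word 2: "disorder" (length 8)
One optimal edit sequence:
  1. keep 'd'
  2. keep 'i'
  3. keep 's'
  4. substitute 'c' -> 'o'  (+1)
  5. substitute 'l' -> 'r'  (+1)
  6. substitute 'o' -> 'd'  (+1)
  7. substitute 's' -> 'e'  (+1)
  8. substitute 'e' -> 'r'  (+1)
Edit distance = 5
Max length = max(8, 8) = 8
Similarity = 1 - 5/8
= 0.3750


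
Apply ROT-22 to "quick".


Word: "quick"
Shift: 22
Each letter → (letter + shift) mod 26:
  'q' (16) + 22 = 12 → 'm'
  'u' (20) + 22 = 16 → 'q'
  'i' (8) + 22 = 4 → 'e'
  'c' (2) + 22 = 24 → 'y'
  'k' (10) + 22 = 6 → 'g'
Result = "mqeyg"


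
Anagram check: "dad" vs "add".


Word 1: "dad" → sorted: add
Word 2: "add" → sorted: add
Same letters? add == add
Anagram = Yes


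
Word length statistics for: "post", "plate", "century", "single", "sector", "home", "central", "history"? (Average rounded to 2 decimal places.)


Lengths: "post"=4, "plate"=5, "century"=7, "single"=6, "sector"=6, "home"=4, "central"=7, "history"=7
Sum = 46, Count = 8
Average = 46/8 = 5.75
= avg=5.75, min=4, max=7


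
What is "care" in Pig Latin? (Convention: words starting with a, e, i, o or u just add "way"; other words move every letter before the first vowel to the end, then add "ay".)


Word: "care"
Starts with consonant(s) → move to end, add 'ay'
Consonant cluster: "c"
Pig Latin = "arecay"


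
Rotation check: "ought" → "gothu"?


Word: "ought", Candidate: "gothu"
Method: check if candidate is substring of word+word
"oughtought" contains "gothu"? No
Is rotation = No


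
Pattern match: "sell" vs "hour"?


Pattern of "sell": [0, 1, 2, 2]
Pattern of "hour": [0, 1, 2, 3]
Patterns do not match
Same pattern = No


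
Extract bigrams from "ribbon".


Word: "ribbon" (length 6)
Number of bigrams = 6 - 2 + 1 = 5
  Position 0: "ri"
  Position 1: "ib"
  Position 2: "bb"
  Position 3: "bo"
  Position 4: "on"
Bigrams = "ri", "ib", "bb", "bo", "on"


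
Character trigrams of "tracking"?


Word: "tracking" (length 8)
Number of trigrams = 8 - 3 + 1 = 6
  Position 0: "tra"
  Position 1: "rac"
  Position 2: "ack"
  Position 3: "cki"
  Position 4: "kin"
  Position 5: "ing"
Trigrams = "tra", "rac", "ack", "cki", "kin", "ing"


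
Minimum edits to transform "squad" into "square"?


Word 1: "squad" (length 5)
Word 2: "square" (length 6)
One optimal edit sequence (insert/delete/substitute each cost 1):
  1. keep 's'
  2. keep 'q'
  3. keep 'u'
  4. keep 'a'
  5. insert 'r'  (+1)
  6. substitute 'd' -> 'e'  (+1)
Total edit operations: 2
Edit distance = 2


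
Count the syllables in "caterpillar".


Word: "caterpillar"
Syllable breakdown: cat-er-pil-lar
Counting: 4 parts
= 4 syllables


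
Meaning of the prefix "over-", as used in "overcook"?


Prefix: over-
Example: overcook (over- + cook)
Meaning = excessive


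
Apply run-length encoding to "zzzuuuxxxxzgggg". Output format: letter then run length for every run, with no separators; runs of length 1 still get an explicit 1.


String: "zzzuuuxxxxzgggg"
Scanning for consecutive runs:
  'z' x 3
  'u' x 3
  'x' x 4
  'z' x 1
  'g' x 4
RLE = "z3u3x4z1g4"


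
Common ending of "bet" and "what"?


Word 1: "bet"
Word 2: "what"
Comparing from end:
  Pos -1: 't' == 't'
  Pos -2: 'e' != 'a' (stop)
LCS = "t" (length 1)


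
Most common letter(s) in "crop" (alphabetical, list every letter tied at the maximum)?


Word: "crop"
Letter counts:
  'c': 1
  'o': 1
  'p': 1
  'r': 1
Maximum count = 1
Most frequent = 'c', 'o', 'p', 'r' (1 time each)


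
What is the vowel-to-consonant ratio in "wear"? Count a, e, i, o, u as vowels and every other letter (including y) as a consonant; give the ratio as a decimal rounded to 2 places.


Word: "wear"
Vowels (a,e,i,o,u): 2
Consonants: 2
Ratio = 2/2
= 1.00


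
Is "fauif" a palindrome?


Word: "fauif"
Reversed: "fiuaf"
Forward == Backward? fauif != fiuaf
Palindrome = No


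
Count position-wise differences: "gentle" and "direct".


Comparing character by character (same length = 6):
  Pos 0: 'g' vs 'd' !=
  Pos 1: 'e' vs 'i' !=
  Pos 2: 'n' vs 'r' !=
  Pos 3: 't' vs 'e' !=
  Pos 4: 'l' vs 'c' !=
  Pos 5: 'e' vs 't' !=
Hamming distance = 6


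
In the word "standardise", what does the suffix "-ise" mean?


Suffix: -ise
Example: standardise = standard + -ise
Meaning = to make


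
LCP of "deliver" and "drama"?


Word 1: "deliver"
Word 2: "drama"
Comparing from start:
  Pos 0: 'd' == 'd'
  Pos 1: 'e' != 'r' (stop)
LCP = "d" (length 1)


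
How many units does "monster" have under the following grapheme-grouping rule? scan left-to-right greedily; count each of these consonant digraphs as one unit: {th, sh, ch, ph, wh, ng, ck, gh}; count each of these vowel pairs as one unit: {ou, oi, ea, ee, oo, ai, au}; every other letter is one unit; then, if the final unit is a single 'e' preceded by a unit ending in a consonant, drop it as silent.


Word: "monster" (7 letters)
Left-to-right scan:
  [1] 'm' (letter)
  [2] 'o' (letter)
  [3] 'n' (letter)
  [4] 's' (letter)
  [5] 't' (letter)
  [6] 'e' (letter)
  [7] 'r' (letter)
Units from scan: 7
Sound units = 7 units


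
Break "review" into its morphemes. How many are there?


Word: "review"
Morphemes: re- + view
Each morpheme carries meaning
= 2 morphemes


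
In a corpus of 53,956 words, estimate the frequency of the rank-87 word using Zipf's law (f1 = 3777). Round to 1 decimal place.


Zipf's law: f(r) = f(1) / r
f(1) = 3777
f(87) = 3777 / 87
= 43.4 occurrences


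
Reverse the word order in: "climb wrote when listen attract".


Original: "climb wrote when listen attract"
Words (1..n): climb | wrote | when | listen | attract
Reversed (n..1): attract | listen | when | wrote | climb
Result = "attract listen when wrote climb"


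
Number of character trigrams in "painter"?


Word: "painter" (length 7)
Number of 3-grams = length - 3 + 1 = 7 - 3 + 1
= 5


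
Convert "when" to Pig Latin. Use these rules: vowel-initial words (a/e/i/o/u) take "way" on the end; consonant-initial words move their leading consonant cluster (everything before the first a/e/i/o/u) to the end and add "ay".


Word: "when"
Starts with consonant(s) → move to end, add 'ay'
Consonant cluster: "wh"
Pig Latin = "enwhay"


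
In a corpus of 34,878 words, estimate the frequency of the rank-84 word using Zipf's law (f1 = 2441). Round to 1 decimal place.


Zipf's law: f(r) = f(1) / r
f(1) = 2441
f(84) = 2441 / 84
= 29.1 occurrences


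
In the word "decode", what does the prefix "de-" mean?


Prefix: de-
Example: decode = de- + code
Meaning = remove / reverse


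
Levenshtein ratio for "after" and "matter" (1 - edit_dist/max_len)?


Word 1: "after" (length 5)
Word 2: "matter" (length 6)
One optimal edit sequence:
  1. insert 'm'  (+1)
  2. keep 'a'
  3. substitute 'f' -> 't'  (+1)
  4. keep 't'
  5. keep 'e'
  6. keep 'r'
Edit distance = 2
Max length = max(5, 6) = 6
Similarity = 1 - 2/6
= 0.6667


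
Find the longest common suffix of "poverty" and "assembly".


Word 1: "poverty"
Word 2: "assembly"
Comparing from end:
  Pos -1: 'y' == 'y'
  Pos -2: 't' != 'l' (stop)
LCS = "y" (length 1)


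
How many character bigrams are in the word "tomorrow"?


Word: "tomorrow" (length 8)
Number of 2-grams = length - 2 + 1 = 8 - 2 + 1
= 7


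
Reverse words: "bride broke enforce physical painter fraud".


Original: "bride broke enforce physical painter fraud"
Words (1..n): bride | broke | enforce | physical | painter | fraud
Reversed (n..1): fraud | painter | physical | enforce | broke | bride
Result = "fraud painter physical enforce broke bride"


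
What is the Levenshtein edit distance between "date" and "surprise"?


Word 1: "date" (length 4)
Word 2: "surprise" (length 8)
One optimal edit sequence (insert/delete/substitute each cost 1):
  1. insert 's'  (+1)
  2. insert 'u'  (+1)
  3. insert 'r'  (+1)
  4. insert 'p'  (+1)
  5. substitute 'd' -> 'r'  (+1)
  6. substitute 'a' -> 'i'  (+1)
  7. substitute 't' -> 's'  (+1)
  8. keep 'e'
Total edit operations: 7
Edit distance = 7


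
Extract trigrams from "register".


Word: "register" (length 8)
Number of trigrams = 8 - 3 + 1 = 6
  Position 0: "reg"
  Position 1: "egi"
  Position 2: "gis"
  Position 3: "ist"
  Position 4: "ste"
  Position 5: "ter"
Trigrams = "reg", "egi", "gis", "ist", "ste", "ter"


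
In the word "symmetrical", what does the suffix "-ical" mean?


Suffix: -ical
Example: symmetrical (symmetry + -ical, with a spelling change)
Meaning = relating to


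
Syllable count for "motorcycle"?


Word: "motorcycle"
Syllable breakdown: mo · tor · cy · cle
Counting: 4 parts
= 4 syllables


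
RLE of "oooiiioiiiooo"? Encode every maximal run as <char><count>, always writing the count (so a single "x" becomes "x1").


String: "oooiiioiiiooo"
Scanning for consecutive runs:
  'o' x 3
  'i' x 3
  'o' x 1
  'i' x 3
  'o' x 3
RLE = "o3i3o1i3o3"


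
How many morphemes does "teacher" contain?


Word: "teacher"
Morphemes: teach / -er
Each morpheme carries meaning
= 2 morphemes


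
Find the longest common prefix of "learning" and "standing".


Word 1: "learning"
Word 2: "standing"
Comparing from start:
  Pos 0: 'l' != 's' (stop)
LCP = "" (length 0)


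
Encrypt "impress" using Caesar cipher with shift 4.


Word: "impress"
Shift: 4
Each letter → (letter + shift) mod 26:
  'i' (8) + 4 = 12 → 'm'
  'm' (12) + 4 = 16 → 'q'
  'p' (15) + 4 = 19 → 't'
  'r' (17) + 4 = 21 → 'v'
  'e' (4) + 4 = 8 → 'i'
  's' (18) + 4 = 22 → 'w'
  's' (18) + 4 = 22 → 'w'
Result = "mqtviww"


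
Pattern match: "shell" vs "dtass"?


Pattern of "shell": [0, 1, 2, 3, 3]
Pattern of "dtass": [0, 1, 2, 3, 3]
Patterns match
Same pattern = Yes


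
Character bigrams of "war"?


Word: "war" (length 3)
Number of bigrams = 3 - 2 + 1 = 2
  Position 0: "wa"
  Position 1: "ar"
Bigrams = "wa", "ar"


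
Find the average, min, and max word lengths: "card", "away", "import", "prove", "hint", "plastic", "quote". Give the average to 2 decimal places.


Lengths: "card"=4, "away"=4, "import"=6, "prove"=5, "hint"=4, "plastic"=7, "quote"=5
Sum = 35, Count = 7
Average = 35/7 = 5.00
= avg=5.00, min=4, max=7


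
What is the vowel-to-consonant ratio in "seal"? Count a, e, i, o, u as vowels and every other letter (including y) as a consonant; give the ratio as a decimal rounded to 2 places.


Word: "seal"
Vowels (a,e,i,o,u): 2
Consonants: 2
Ratio = 2/2
= 1.00


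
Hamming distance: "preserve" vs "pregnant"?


Comparing character by character (same length = 8):
  Pos 0: 'p' vs 'p' =
  Pos 1: 'r' vs 'r' =
  Pos 2: 'e' vs 'e' =
  Pos 3: 's' vs 'g' !=
  Pos 4: 'e' vs 'n' !=
  Pos 5: 'r' vs 'a' !=
  Pos 6: 'v' vs 'n' !=
  Pos 7: 'e' vs 't' !=
Hamming distance = 5


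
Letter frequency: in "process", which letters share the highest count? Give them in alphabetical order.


Word: "process"
Letter counts:
  'c': 1
  'e': 1
  'o': 1
  'p': 1
  'r': 1
  's': 2
Maximum count = 2
Most frequent = 's' (2 times each)


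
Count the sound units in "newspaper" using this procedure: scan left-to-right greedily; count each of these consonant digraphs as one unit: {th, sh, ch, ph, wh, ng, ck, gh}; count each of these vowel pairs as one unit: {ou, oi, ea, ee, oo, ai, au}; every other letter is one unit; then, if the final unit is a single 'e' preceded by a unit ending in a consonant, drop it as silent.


Word: "newspaper" (9 letters)
Left-to-right scan:
  1. 'n' (letter)
  2. 'e' (letter)
  3. 'w' (letter)
  4. 's' (letter)
  5. 'p' (letter)
  6. 'a' (letter)
  7. 'p' (letter)
  8. 'e' (letter)
  9. 'r' (letter)
Units from scan: 9
Sound units = 9 units


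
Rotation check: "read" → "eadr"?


Word: "read", Candidate: "eadr"
Method: check if candidate is substring of word+word
"readread" contains "eadr"? Yes
Is rotation = Yes


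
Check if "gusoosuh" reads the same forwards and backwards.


Word: "gusoosuh"
Reversed: "husoosug"
Forward == Backward? gusoosuh != husoosug
Palindrome = No


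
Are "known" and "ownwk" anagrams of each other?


Word 1: "known" → sorted: knnow
Word 2: "ownwk" → sorted: knoww
Same letters? knnow != knoww
Anagram = No


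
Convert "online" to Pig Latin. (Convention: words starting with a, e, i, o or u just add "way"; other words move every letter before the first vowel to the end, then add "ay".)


Word: "online"
Starts with vowel → add 'way'
Pig Latin = "onlineway"


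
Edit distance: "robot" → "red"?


Word 1: "robot" (length 5)
Word 2: "red" (length 3)
One optimal edit sequence (insert/delete/substitute each cost 1):
  1. keep 'r'
  2. delete 'o'  (+1)
  3. delete 'b'  (+1)
  4. substitute 'o' -> 'e'  (+1)
  5. substitute 't' -> 'd'  (+1)
Total edit operations: 4
Edit distance = 4


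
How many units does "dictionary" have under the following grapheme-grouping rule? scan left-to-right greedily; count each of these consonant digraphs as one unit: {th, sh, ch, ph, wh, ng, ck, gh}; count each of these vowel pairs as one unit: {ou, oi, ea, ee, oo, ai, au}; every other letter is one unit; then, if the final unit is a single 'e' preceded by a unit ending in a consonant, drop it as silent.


Word: "dictionary" (10 letters)
Left-to-right scan:
  (1) 'd' (letter)
  (2) 'i' (letter)
  (3) 'c' (letter)
  (4) 't' (letter)
  (5) 'i' (letter)
  (6) 'o' (letter)
  (7) 'n' (letter)
  (8) 'a' (letter)
  (9) 'r' (letter)
  (10) 'y' (letter)
Units from scan: 10
Sound units = 10 units


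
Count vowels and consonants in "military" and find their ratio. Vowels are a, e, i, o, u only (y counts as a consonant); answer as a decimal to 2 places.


Word: "military"
Vowels (a,e,i,o,u): 3
Consonants: 5
Ratio = 3/5
= 0.60


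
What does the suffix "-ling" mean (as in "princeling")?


Suffix: -ling
Example: princeling = prince + -ling
Meaning = small / young


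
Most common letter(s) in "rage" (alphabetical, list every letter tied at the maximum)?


Word: "rage"
Letter counts:
  'a': 1
  'e': 1
  'g': 1
  'r': 1
Maximum count = 1
Most frequent = 'a', 'e', 'g', 'r' (1 time each)


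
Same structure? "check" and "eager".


Pattern of "check": [0, 1, 2, 0, 3]
Pattern of "eager": [0, 1, 2, 0, 3]
Patterns match
Same pattern = Yes


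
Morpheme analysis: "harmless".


Word: "harmless"
Morphemes: harm | -less
Each morpheme carries meaning
= 2 morphemes


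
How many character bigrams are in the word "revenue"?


Word: "revenue" (length 7)
Number of 2-grams = length - 2 + 1 = 7 - 2 + 1
= 6


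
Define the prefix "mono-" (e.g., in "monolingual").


Prefix: mono-
Example: monolingual = mono- + lingual
Meaning = one


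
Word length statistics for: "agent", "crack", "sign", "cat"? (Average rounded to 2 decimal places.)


Lengths: "agent"=5, "crack"=5, "sign"=4, "cat"=3
Sum = 17, Count = 4
Average = 17/4 = 4.25
= avg=4.25, min=3, max=5


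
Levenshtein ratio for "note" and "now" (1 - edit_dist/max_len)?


Word 1: "note" (length 4)
Word 2: "now" (length 3)
One optimal edit sequence:
  1. keep 'n'
  2. keep 'o'
  3. delete 't'  (+1)
  4. substitute 'e' -> 'w'  (+1)
Edit distance = 2
Max length = max(4, 3) = 4
Similarity = 1 - 2/4
= 0.5000


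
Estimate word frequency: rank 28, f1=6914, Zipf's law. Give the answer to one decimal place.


Zipf's law: f(r) = f(1) / r
f(1) = 6914
f(28) = 6914 / 28
= 246.9 occurrences


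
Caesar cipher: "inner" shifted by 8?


Word: "inner"
Shift: 8
Each letter → (letter + shift) mod 26:
  'i' (8) + 8 = 16 → 'q'
  'n' (13) + 8 = 21 → 'v'
  'n' (13) + 8 = 21 → 'v'
  'e' (4) + 8 = 12 → 'm'
  'r' (17) + 8 = 25 → 'z'
Result = "qvvmz"


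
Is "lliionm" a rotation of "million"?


Word: "million", Candidate: "lliionm"
Method: check if candidate is substring of word+word
"millionmillion" contains "lliionm"? No
Is rotation = No


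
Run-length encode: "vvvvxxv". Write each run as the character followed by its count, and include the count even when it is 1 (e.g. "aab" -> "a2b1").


String: "vvvvxxv"
Scanning for consecutive runs:
  'v' x 4
  'x' x 2
  'v' x 1
RLE = "v4x2v1"


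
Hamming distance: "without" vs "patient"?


Comparing character by character (same length = 7):
  Pos 0: 'w' vs 'p' !=
  Pos 1: 'i' vs 'a' !=
  Pos 2: 't' vs 't' =
  Pos 3: 'h' vs 'i' !=
  Pos 4: 'o' vs 'e' !=
  Pos 5: 'u' vs 'n' !=
  Pos 6: 't' vs 't' =
Hamming distance = 5


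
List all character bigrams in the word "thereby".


Word: "thereby" (length 7)
Number of bigrams = 7 - 2 + 1 = 6
  Position 0: "th"
  Position 1: "he"
  Position 2: "er"
  Position 3: "re"
  Position 4: "eb"
  Position 5: "by"
Bigrams = "th", "he", "er", "re", "eb", "by"


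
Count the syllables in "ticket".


Word: "ticket"
Syllable breakdown: tick | et
Counting: 2 parts
= 2 syllables


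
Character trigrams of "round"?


Word: "round" (length 5)
Number of trigrams = 5 - 3 + 1 = 3
  Position 0: "rou"
  Position 1: "oun"
  Position 2: "und"
Trigrams = "rou", "oun", "und"


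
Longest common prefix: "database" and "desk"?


Word 1: "database"
Word 2: "desk"
Comparing from start:
  Pos 0: 'd' == 'd'
  Pos 1: 'a' != 'e' (stop)
LCP = "d" (length 1)


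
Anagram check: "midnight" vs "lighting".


Word 1: "midnight" → sorted: dghiimnt
Word 2: "lighting" → sorted: gghiilnt
Same letters? dghiimnt != gghiilnt
Anagram = No


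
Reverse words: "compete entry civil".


Original: "compete entry civil"
Words (1..n): compete | entry | civil
Reversed (n..1): civil | entry | compete
Result = "civil entry compete"


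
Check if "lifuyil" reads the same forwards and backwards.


Word: "lifuyil"
Reversed: "liyufil"
Forward == Backward? lifuyil != liyufil
Palindrome = No


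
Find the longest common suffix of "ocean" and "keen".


Word 1: "ocean"
Word 2: "keen"
Comparing from end:
  Pos -1: 'n' == 'n'
  Pos -2: 'a' != 'e' (stop)
LCS = "n" (length 1)


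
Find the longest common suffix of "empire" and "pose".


Word 1: "empire"
Word 2: "pose"
Comparing from end:
  Pos -1: 'e' == 'e'
  Pos -2: 'r' != 's' (stop)
LCS = "e" (length 1)


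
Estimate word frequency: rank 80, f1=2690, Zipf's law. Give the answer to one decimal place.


Zipf's law: f(r) = f(1) / r
f(1) = 2690
f(80) = 2690 / 80
= 33.6 occurrences


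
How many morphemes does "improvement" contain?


Word: "improvement"
Morphemes: improve | -ment
Each morpheme carries meaning
= 2 morphemes


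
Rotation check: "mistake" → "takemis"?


Word: "mistake", Candidate: "takemis"
Method: check if candidate is substring of word+word
"mistakemistake" contains "takemis"? Yes
Is rotation = Yes


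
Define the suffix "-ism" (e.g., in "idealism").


Suffix: -ism
Example: idealism = ideal + -ism
Meaning = belief / practice


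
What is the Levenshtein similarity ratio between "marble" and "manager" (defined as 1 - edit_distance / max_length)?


Word 1: "marble" (length 6)
Word 2: "manager" (length 7)
One optimal edit sequence:
  1. keep 'm'
  2. keep 'a'
  3. substitute 'r' -> 'n'  (+1)
  4. substitute 'b' -> 'a'  (+1)
  5. substitute 'l' -> 'g'  (+1)
  6. keep 'e'
  7. insert 'r'  (+1)
Edit distance = 4
Max length = max(6, 7) = 7
Similarity = 1 - 4/7
= 0.4286


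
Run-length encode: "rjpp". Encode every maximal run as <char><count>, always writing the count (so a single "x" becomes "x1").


String: "rjpp"
Scanning for consecutive runs:
  'r' x 1
  'j' x 1
  'p' x 2
RLE = "r1j1p2"


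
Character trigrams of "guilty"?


Word: "guilty" (length 6)
Number of trigrams = 6 - 3 + 1 = 4
  Position 0: "gui"
  Position 1: "uil"
  Position 2: "ilt"
  Position 3: "lty"
Trigrams = "gui", "uil", "ilt", "lty"


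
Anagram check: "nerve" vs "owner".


Word 1: "nerve" → sorted: eenrv
Word 2: "owner" → sorted: enorw
Same letters? eenrv != enorw
Anagram = No


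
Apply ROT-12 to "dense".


Word: "dense"
Shift: 12
Each letter → (letter + shift) mod 26:
  'd' (3) + 12 = 15 → 'p'
  'e' (4) + 12 = 16 → 'q'
  'n' (13) + 12 = 25 → 'z'
  's' (18) + 12 = 4 → 'e'
  'e' (4) + 12 = 16 → 'q'
Result = "pqzeq"


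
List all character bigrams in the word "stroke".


Word: "stroke" (length 6)
Number of bigrams = 6 - 2 + 1 = 5
  Position 0: "st"
  Position 1: "tr"
  Position 2: "ro"
  Position 3: "ok"
  Position 4: "ke"
Bigrams = "st", "tr", "ro", "ok", "ke"


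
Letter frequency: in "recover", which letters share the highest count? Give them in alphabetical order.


Word: "recover"
Letter counts:
  'c': 1
  'e': 2
  'o': 1
  'r': 2
  'v': 1
Maximum count = 2
Most frequent = 'e', 'r' (2 times each)


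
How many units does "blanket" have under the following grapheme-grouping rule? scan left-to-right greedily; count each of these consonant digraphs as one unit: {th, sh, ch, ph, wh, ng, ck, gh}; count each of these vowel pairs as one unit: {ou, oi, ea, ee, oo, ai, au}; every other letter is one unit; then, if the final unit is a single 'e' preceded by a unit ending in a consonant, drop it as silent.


Word: "blanket" (7 letters)
Left-to-right scan:
  1. 'b' (letter)
  2. 'l' (letter)
  3. 'a' (letter)
  4. 'n' (letter)
  5. 'k' (letter)
  6. 'e' (letter)
  7. 't' (letter)
Units from scan: 7
Sound units = 7 units


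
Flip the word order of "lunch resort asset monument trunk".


Original: "lunch resort asset monument trunk"
Words (1..n): lunch | resort | asset | monument | trunk
Reversed (n..1): trunk | monument | asset | resort | lunch
Result = "trunk monument asset resort lunch"


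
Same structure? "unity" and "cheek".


Pattern of "unity": [0, 1, 2, 3, 4]
Pattern of "cheek": [0, 1, 2, 2, 3]
Patterns do not match
Same pattern = No


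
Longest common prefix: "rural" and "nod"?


Word 1: "rural"
Word 2: "nod"
Comparing from start:
  Pos 0: 'r' != 'n' (stop)
LCP = "" (length 0)


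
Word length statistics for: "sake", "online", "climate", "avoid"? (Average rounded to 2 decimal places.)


Lengths: "sake"=4, "online"=6, "climate"=7, "avoid"=5
Sum = 22, Count = 4
Average = 22/4 = 5.50
= avg=5.50, min=4, max=7


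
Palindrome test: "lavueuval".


Word: "lavueuval"
Reversed: "lavueuval"
Forward == Backward? lavueuval == lavueuval
Palindrome = Yes


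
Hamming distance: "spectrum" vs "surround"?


Comparing character by character (same length = 8):
  Pos 0: 's' vs 's' =
  Pos 1: 'p' vs 'u' !=
  Pos 2: 'e' vs 'r' !=
  Pos 3: 'c' vs 'r' !=
  Pos 4: 't' vs 'o' !=
  Pos 5: 'r' vs 'u' !=
  Pos 6: 'u' vs 'n' !=
  Pos 7: 'm' vs 'd' !=
Hamming distance = 7


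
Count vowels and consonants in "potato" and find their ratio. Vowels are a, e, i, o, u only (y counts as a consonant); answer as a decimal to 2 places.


Word: "potato"
Vowels (a,e,i,o,u): 3
Consonants: 3
Ratio = 3/3
= 1.00


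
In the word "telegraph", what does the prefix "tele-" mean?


Prefix: tele-
Example: telegraph (tele- + graph)
Meaning = distant


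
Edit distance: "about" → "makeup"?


Word 1: "about" (length 5)
Word 2: "makeup" (length 6)
One optimal edit sequence (insert/delete/substitute each cost 1):
  1. insert 'm'  (+1)
  2. keep 'a'
  3. substitute 'b' -> 'k'  (+1)
  4. substitute 'o' -> 'e'  (+1)
  5. keep 'u'
  6. substitute 't' -> 'p'  (+1)
Total edit operations: 4
Edit distance = 4


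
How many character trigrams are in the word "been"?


Word: "been" (length 4)
Number of 3-grams = length - 3 + 1 = 4 - 3 + 1
= 2


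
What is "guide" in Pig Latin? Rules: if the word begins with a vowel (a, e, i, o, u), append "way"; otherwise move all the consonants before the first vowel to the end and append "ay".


Word: "guide"
Starts with consonant(s) → move to end, add 'ay'
Consonant cluster: "g"
Pig Latin = "uidegay"


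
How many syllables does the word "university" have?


Word: "university"
Syllable breakdown: u · ni · ver · si · ty
Counting: 5 parts
= 5 syllables


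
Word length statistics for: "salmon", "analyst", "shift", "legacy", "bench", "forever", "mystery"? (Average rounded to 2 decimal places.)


Lengths: "salmon"=6, "analyst"=7, "shift"=5, "legacy"=6, "bench"=5, "forever"=7, "mystery"=7
Sum = 43, Count = 7
Average = 43/7 = 6.14
= avg=6.14, min=5, max=7


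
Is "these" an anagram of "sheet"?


Word 1: "sheet" → sorted: eehst
Word 2: "these" → sorted: eehst
Same letters? eehst == eehst
Anagram = Yes


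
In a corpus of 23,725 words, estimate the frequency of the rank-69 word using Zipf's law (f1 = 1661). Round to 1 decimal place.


Zipf's law: f(r) = f(1) / r
f(1) = 1661
f(69) = 1661 / 69
= 24.1 occurrences


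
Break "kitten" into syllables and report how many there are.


Word: "kitten"
Syllable breakdown: kit · ten
Counting: 2 parts
= 2 syllables


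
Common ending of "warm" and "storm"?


Word 1: "warm"
Word 2: "storm"
Comparing from end:
  Pos -1: 'm' == 'm'
  Pos -2: 'r' == 'r'
  Pos -3: 'a' != 'o' (stop)
LCS = "rm" (length 2)


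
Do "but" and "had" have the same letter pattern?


Pattern of "but": [0, 1, 2]
Pattern of "had": [0, 1, 2]
Patterns match
Same pattern = Yes


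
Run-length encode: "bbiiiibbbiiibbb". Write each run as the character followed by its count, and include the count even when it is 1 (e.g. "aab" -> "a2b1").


String: "bbiiiibbbiiibbb"
Scanning for consecutive runs:
  'b' x 2
  'i' x 4
  'b' x 3
  'i' x 3
  'b' x 3
RLE = "b2i4b3i3b3"


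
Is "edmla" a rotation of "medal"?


Word: "medal", Candidate: "edmla"
Method: check if candidate is substring of word+word
"medalmedal" contains "edmla"? No
Is rotation = No


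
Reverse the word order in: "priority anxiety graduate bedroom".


Original: "priority anxiety graduate bedroom"
Words (1..n): priority | anxiety | graduate | bedroom
Reversed (n..1): bedroom | graduate | anxiety | priority
Result = "bedroom graduate anxiety priority"


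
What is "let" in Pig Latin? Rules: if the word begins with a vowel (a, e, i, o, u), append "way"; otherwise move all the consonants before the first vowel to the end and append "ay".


Word: "let"
Starts with consonant(s) → move to end, add 'ay'
Consonant cluster: "l"
Pig Latin = "etlay"


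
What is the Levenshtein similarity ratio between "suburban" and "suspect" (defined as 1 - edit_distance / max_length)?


Word 1: "suburban" (length 8)
Word 2: "suspect" (length 7)
One optimal edit sequence:
  1. keep 's'
  2. keep 'u'
  3. delete 'b'  (+1)
  4. substitute 'u' -> 's'  (+1)
  5. substitute 'r' -> 'p'  (+1)
  6. substitute 'b' -> 'e'  (+1)
  7. substitute 'a' -> 'c'  (+1)
  8. substitute 'n' -> 't'  (+1)
Edit distance = 6
Max length = max(8, 7) = 8
Similarity = 1 - 6/8
= 0.2500


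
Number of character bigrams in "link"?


Word: "link" (length 4)
Number of 2-grams = length - 2 + 1 = 4 - 2 + 1
= 3


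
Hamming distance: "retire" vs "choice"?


Comparing character by character (same length = 6):
  Pos 0: 'r' vs 'c' !=
  Pos 1: 'e' vs 'h' !=
  Pos 2: 't' vs 'o' !=
  Pos 3: 'i' vs 'i' =
  Pos 4: 'r' vs 'c' !=
  Pos 5: 'e' vs 'e' =
Hamming distance = 4


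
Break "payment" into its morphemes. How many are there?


Word: "payment"
Morphemes: pay / -ment
Each morpheme carries meaning
= 2 morphemes


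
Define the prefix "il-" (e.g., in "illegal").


Prefix: il-
Example: illegal (il- + legal)
Meaning = not


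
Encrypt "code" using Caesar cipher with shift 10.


Word: "code"
Shift: 10
Each letter → (letter + shift) mod 26:
  'c' (2) + 10 = 12 → 'm'
  'o' (14) + 10 = 24 → 'y'
  'd' (3) + 10 = 13 → 'n'
  'e' (4) + 10 = 14 → 'o'
Result = "myno"


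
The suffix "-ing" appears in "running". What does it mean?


Suffix: -ing
Example: running (run + -ing, with a spelling change)
Meaning = present participle


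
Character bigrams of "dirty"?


Word: "dirty" (length 5)
Number of bigrams = 5 - 2 + 1 = 4
  Position 0: "di"
  Position 1: "ir"
  Position 2: "rt"
  Position 3: "ty"
Bigrams = "di", "ir", "rt", "ty"


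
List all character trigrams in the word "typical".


Word: "typical" (length 7)
Number of trigrams = 7 - 3 + 1 = 5
  Position 0: "typ"
  Position 1: "ypi"
  Position 2: "pic"
  Position 3: "ica"
  Position 4: "cal"
Trigrams = "typ", "ypi", "pic", "ica", "cal"


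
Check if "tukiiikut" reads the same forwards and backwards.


Word: "tukiiikut"
Reversed: "tukiiikut"
Forward == Backward? tukiiikut == tukiiikut
Palindrome = Yes


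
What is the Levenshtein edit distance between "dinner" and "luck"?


Word 1: "dinner" (length 6)
Word 2: "luck" (length 4)
One optimal edit sequence (insert/delete/substitute each cost 1):
  1. delete 'd'  (+1)
  2. delete 'i'  (+1)
  3. substitute 'n' -> 'l'  (+1)
  4. substitute 'n' -> 'u'  (+1)
  5. substitute 'e' -> 'c'  (+1)
  6. substitute 'r' -> 'k'  (+1)
Total edit operations: 6
Edit distance = 6


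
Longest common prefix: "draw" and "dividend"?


Word 1: "draw"
Word 2: "dividend"
Comparing from start:
  Pos 0: 'd' == 'd'
  Pos 1: 'r' != 'i' (stop)
LCP = "d" (length 1)


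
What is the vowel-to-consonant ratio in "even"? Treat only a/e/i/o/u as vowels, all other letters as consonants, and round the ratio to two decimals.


Word: "even"
Vowels (a,e,i,o,u): 2
Consonants: 2
Ratio = 2/2
= 1.00


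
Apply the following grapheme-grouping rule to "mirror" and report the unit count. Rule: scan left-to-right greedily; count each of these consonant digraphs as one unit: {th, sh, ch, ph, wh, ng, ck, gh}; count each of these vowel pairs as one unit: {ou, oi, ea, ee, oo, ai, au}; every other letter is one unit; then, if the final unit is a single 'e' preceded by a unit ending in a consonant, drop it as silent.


Word: "mirror" (6 letters)
Left-to-right scan:
  1. 'm' (letter)
  2. 'i' (letter)
  3. 'r' (letter)
  4. 'r' (letter)
  5. 'o' (letter)
  6. 'r' (letter)
Units from scan: 6
Sound units = 6 units


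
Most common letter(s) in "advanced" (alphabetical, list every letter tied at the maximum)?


Word: "advanced"
Letter counts:
  'a': 2
  'c': 1
  'd': 2
  'e': 1
  'n': 1
  'v': 1
Maximum count = 2
Most frequent = 'a', 'd' (2 times each)


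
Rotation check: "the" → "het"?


Word: "the", Candidate: "het"
Method: check if candidate is substring of word+word
"thethe" contains "het"? Yes
Is rotation = Yes


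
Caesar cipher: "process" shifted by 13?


Word: "process"
Shift: 13
Each letter → (letter + shift) mod 26:
  'p' (15) + 13 = 2 → 'c'
  'r' (17) + 13 = 4 → 'e'
  'o' (14) + 13 = 1 → 'b'
  'c' (2) + 13 = 15 → 'p'
  'e' (4) + 13 = 17 → 'r'
  's' (18) + 13 = 5 → 'f'
  's' (18) + 13 = 5 → 'f'
Result = "cebprff"


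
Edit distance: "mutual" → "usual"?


Word 1: "mutual" (length 6)
Word 2: "usual" (length 5)
One optimal edit sequence (insert/delete/substitute each cost 1):
  1. delete 'm'  (+1)
  2. keep 'u'
  3. substitute 't' -> 's'  (+1)
  4. keep 'u'
  5. keep 'a'
  6. keep 'l'
Total edit operations: 2
Edit distance = 2


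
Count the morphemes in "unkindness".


Word: "unkindness"
Morphemes: un- + kind + -ness
Each morpheme carries meaning
= 3 morphemes


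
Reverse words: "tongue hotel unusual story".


Original: "tongue hotel unusual story"
Words (1..n): tongue | hotel | unusual | story
Reversed (n..1): story | unusual | hotel | tongue
Result = "story unusual hotel tongue"


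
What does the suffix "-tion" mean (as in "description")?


Suffix: -tion
As in: description -> describe + -tion, with a spelling change
Meaning = act or process


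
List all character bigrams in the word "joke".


Word: "joke" (length 4)
Number of bigrams = 4 - 2 + 1 = 3
  Position 0: "jo"
  Position 1: "ok"
  Position 2: "ke"
Bigrams = "jo", "ok", "ke"


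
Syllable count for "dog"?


Word: "dog"
Syllable breakdown: dog
Counting: 1 part
= 1 syllable


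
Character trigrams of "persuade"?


Word: "persuade" (length 8)
Number of trigrams = 8 - 3 + 1 = 6
  Position 0: "per"
  Position 1: "ers"
  Position 2: "rsu"
  Position 3: "sua"
  Position 4: "uad"
  Position 5: "ade"
Trigrams = "per", "ers", "rsu", "sua", "uad", "ade"


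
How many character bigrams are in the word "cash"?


Word: "cash" (length 4)
Number of 2-grams = length - 2 + 1 = 4 - 2 + 1
= 3


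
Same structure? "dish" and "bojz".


Pattern of "dish": [0, 1, 2, 3]
Pattern of "bojz": [0, 1, 2, 3]
Patterns match
Same pattern = Yes
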